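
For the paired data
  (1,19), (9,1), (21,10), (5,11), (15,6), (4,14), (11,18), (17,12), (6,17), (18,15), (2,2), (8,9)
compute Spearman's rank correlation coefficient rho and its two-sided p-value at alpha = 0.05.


Step 1: Rank x and y separately (midranks; no ties here).
rank(x): 1->1, 9->7, 21->12, 5->4, 15->9, 4->3, 11->8, 17->10, 6->5, 18->11, 2->2, 8->6
rank(y): 19->12, 1->1, 10->5, 11->6, 6->3, 14->8, 18->11, 12->7, 17->10, 15->9, 2->2, 9->4
Step 2: d_i = R_x(i) - R_y(i); compute d_i^2.
  (1-12)^2=121, (7-1)^2=36, (12-5)^2=49, (4-6)^2=4, (9-3)^2=36, (3-8)^2=25, (8-11)^2=9, (10-7)^2=9, (5-10)^2=25, (11-9)^2=4, (2-2)^2=0, (6-4)^2=4
sum(d^2) = 322.
Step 3: rho = 1 - 6*322 / (12*(12^2 - 1)) = 1 - 1932/1716 = -0.125874.
Step 4: Under H0, t = rho * sqrt((n-2)/(1-rho^2)) = -0.4012 ~ t(10).
Step 5: Two-sided p-value from the t-distribution with 10 df = 0.696683.
Step 6: alpha = 0.05. fail to reject H0.

rho = -0.1259, p = 0.696683, fail to reject H0 at alpha = 0.05.


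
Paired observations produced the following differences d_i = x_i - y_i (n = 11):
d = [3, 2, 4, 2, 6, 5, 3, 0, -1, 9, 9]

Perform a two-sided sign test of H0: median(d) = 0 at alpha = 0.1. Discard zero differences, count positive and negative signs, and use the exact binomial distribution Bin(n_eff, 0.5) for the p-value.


Step 1: Discard zero differences. Original n = 11; n_eff = number of nonzero differences = 10.
Nonzero differences (with sign): +3, +2, +4, +2, +6, +5, +3, -1, +9, +9
Step 2: Count signs: positive = 9, negative = 1.
Step 3: Under H0: P(positive) = 0.5, so the number of positives S ~ Bin(10, 0.5).
Step 4: Two-sided exact p-value = sum of Bin(10,0.5) probabilities at or below the observed probability = 0.021484.
Step 5: alpha = 0.1. reject H0.

n_eff = 10, pos = 9, neg = 1, p = 0.021484, reject H0.


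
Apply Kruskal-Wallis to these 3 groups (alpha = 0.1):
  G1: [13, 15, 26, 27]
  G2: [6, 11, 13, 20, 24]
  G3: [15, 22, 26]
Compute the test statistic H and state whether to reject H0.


Step 1: Combine all N = 12 observations and assign midranks.
sorted (value, group, rank): (6,G2,1), (11,G2,2), (13,G1,3.5), (13,G2,3.5), (15,G1,5.5), (15,G3,5.5), (20,G2,7), (22,G3,8), (24,G2,9), (26,G1,10.5), (26,G3,10.5), (27,G1,12)
Step 2: Sum ranks within each group.
R_1 = 31.5 (n_1 = 4)
R_2 = 22.5 (n_2 = 5)
R_3 = 24 (n_3 = 3)
Step 3: H = 12/(N(N+1)) * sum(R_i^2/n_i) - 3(N+1)
     = 12/(12*13) * (31.5^2/4 + 22.5^2/5 + 24^2/3) - 3*13
     = 0.076923 * 541.312 - 39
     = 2.639423.
Step 4: Ties present; correction factor C = 1 - 18/(12^3 - 12) = 0.989510. Corrected H = 2.639423 / 0.989510 = 2.667403.
Step 5: Under H0, H ~ chi^2(2); p-value = 0.263500.
Step 6: alpha = 0.1. fail to reject H0.

H = 2.6674, df = 2, p = 0.263500, fail to reject H0.


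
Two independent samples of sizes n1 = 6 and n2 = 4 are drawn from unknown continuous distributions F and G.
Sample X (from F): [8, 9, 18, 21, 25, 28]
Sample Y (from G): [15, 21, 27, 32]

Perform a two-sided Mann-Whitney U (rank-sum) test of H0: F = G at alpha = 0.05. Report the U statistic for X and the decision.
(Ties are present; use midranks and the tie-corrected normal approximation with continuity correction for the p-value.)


Step 1: Combine and sort all 10 observations; assign midranks.
sorted (value, group): (8,X), (9,X), (15,Y), (18,X), (21,X), (21,Y), (25,X), (27,Y), (28,X), (32,Y)
ranks: 8->1, 9->2, 15->3, 18->4, 21->5.5, 21->5.5, 25->7, 27->8, 28->9, 32->10
Step 2: Rank sum for X: R1 = 1 + 2 + 4 + 5.5 + 7 + 9 = 28.5.
Step 3: U_X = R1 - n1(n1+1)/2 = 28.5 - 6*7/2 = 28.5 - 21 = 7.5.
       U_Y = n1*n2 - U_X = 24 - 7.5 = 16.5.
Step 4: Ties are present, so use the tie-corrected normal approximation (with continuity correction) for the p-value.
Step 5: p-value = 0.392330; compare to alpha = 0.05. fail to reject H0.

U_X = 7.5, p = 0.392330, fail to reject H0 at alpha = 0.05.


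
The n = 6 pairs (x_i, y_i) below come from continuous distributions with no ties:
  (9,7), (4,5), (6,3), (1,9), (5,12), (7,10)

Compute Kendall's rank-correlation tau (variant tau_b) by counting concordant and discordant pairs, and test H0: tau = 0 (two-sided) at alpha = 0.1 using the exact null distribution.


Step 1: Enumerate the 15 unordered pairs (i,j) with i<j and classify each by sign(x_j-x_i) * sign(y_j-y_i).
  (1,2):dx=-5,dy=-2->C; (1,3):dx=-3,dy=-4->C; (1,4):dx=-8,dy=+2->D; (1,5):dx=-4,dy=+5->D
  (1,6):dx=-2,dy=+3->D; (2,3):dx=+2,dy=-2->D; (2,4):dx=-3,dy=+4->D; (2,5):dx=+1,dy=+7->C
  (2,6):dx=+3,dy=+5->C; (3,4):dx=-5,dy=+6->D; (3,5):dx=-1,dy=+9->D; (3,6):dx=+1,dy=+7->C
  (4,5):dx=+4,dy=+3->C; (4,6):dx=+6,dy=+1->C; (5,6):dx=+2,dy=-2->D
Step 2: C = 7, D = 8, total pairs = 15.
Step 3: tau = (C - D)/(n(n-1)/2) = (7 - 8)/15 = -0.066667.
Step 4: Exact two-sided p-value (enumerate n! = 720 permutations of y under H0): p = 1.000000.
Step 5: alpha = 0.1. fail to reject H0.

tau_b = -0.0667 (C=7, D=8), p = 1.000000, fail to reject H0.


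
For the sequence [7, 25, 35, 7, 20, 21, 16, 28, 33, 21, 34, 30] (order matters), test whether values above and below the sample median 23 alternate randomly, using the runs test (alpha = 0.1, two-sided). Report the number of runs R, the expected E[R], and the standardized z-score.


Step 1: Compute median = 23; label A = above, B = below.
Labels in order: BAABBBBAABAA  (n_A = 6, n_B = 6)
Step 2: Count runs R = 6.
Step 3: Under H0 (random ordering), E[R] = 2*n_A*n_B/(n_A+n_B) + 1 = 2*6*6/12 + 1 = 7.0000.
        Var[R] = 2*n_A*n_B*(2*n_A*n_B - n_A - n_B) / ((n_A+n_B)^2 * (n_A+n_B-1)) = 4320/1584 = 2.7273.
        SD[R] = 1.6514.
Step 4: Continuity-corrected z = (R + 0.5 - E[R]) / SD[R] = (6 + 0.5 - 7.0000) / 1.6514 = -0.3028.
Step 5: Two-sided p-value via normal approximation = 2*(1 - Phi(|z|)) = 0.762069.
Step 6: alpha = 0.1. fail to reject H0.

R = 6, z = -0.3028, p = 0.762069, fail to reject H0.


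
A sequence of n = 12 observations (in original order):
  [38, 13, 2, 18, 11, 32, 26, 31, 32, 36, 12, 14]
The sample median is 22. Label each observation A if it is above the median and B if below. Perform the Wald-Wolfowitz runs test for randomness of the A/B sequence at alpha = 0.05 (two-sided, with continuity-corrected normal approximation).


Step 1: Compute median = 22; label A = above, B = below.
Labels in order: ABBBBAAAAABB  (n_A = 6, n_B = 6)
Step 2: Count runs R = 4.
Step 3: Under H0 (random ordering), E[R] = 2*n_A*n_B/(n_A+n_B) + 1 = 2*6*6/12 + 1 = 7.0000.
        Var[R] = 2*n_A*n_B*(2*n_A*n_B - n_A - n_B) / ((n_A+n_B)^2 * (n_A+n_B-1)) = 4320/1584 = 2.7273.
        SD[R] = 1.6514.
Step 4: Continuity-corrected z = (R + 0.5 - E[R]) / SD[R] = (4 + 0.5 - 7.0000) / 1.6514 = -1.5138.
Step 5: Two-sided p-value via normal approximation = 2*(1 - Phi(|z|)) = 0.130070.
Step 6: alpha = 0.05. fail to reject H0.

R = 4, z = -1.5138, p = 0.130070, fail to reject H0.


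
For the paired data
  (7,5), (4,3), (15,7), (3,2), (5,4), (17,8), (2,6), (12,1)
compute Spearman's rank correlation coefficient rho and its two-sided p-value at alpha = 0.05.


Step 1: Rank x and y separately (midranks; no ties here).
rank(x): 7->5, 4->3, 15->7, 3->2, 5->4, 17->8, 2->1, 12->6
rank(y): 5->5, 3->3, 7->7, 2->2, 4->4, 8->8, 6->6, 1->1
Step 2: d_i = R_x(i) - R_y(i); compute d_i^2.
  (5-5)^2=0, (3-3)^2=0, (7-7)^2=0, (2-2)^2=0, (4-4)^2=0, (8-8)^2=0, (1-6)^2=25, (6-1)^2=25
sum(d^2) = 50.
Step 3: rho = 1 - 6*50 / (8*(8^2 - 1)) = 1 - 300/504 = 0.404762.
Step 4: Under H0, t = rho * sqrt((n-2)/(1-rho^2)) = 1.0842 ~ t(6).
Step 5: Two-sided p-value from the t-distribution with 6 df = 0.319889.
Step 6: alpha = 0.05. fail to reject H0.

rho = 0.4048, p = 0.319889, fail to reject H0 at alpha = 0.05.


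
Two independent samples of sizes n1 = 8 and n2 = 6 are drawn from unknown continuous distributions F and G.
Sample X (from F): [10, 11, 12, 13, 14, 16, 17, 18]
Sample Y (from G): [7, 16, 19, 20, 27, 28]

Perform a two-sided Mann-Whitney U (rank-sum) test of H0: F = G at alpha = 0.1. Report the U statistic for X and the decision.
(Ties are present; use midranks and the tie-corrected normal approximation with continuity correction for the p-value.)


Step 1: Combine and sort all 14 observations; assign midranks.
sorted (value, group): (7,Y), (10,X), (11,X), (12,X), (13,X), (14,X), (16,X), (16,Y), (17,X), (18,X), (19,Y), (20,Y), (27,Y), (28,Y)
ranks: 7->1, 10->2, 11->3, 12->4, 13->5, 14->6, 16->7.5, 16->7.5, 17->9, 18->10, 19->11, 20->12, 27->13, 28->14
Step 2: Rank sum for X: R1 = 2 + 3 + 4 + 5 + 6 + 7.5 + 9 + 10 = 46.5.
Step 3: U_X = R1 - n1(n1+1)/2 = 46.5 - 8*9/2 = 46.5 - 36 = 10.5.
       U_Y = n1*n2 - U_X = 48 - 10.5 = 37.5.
Step 4: Ties are present, so use the tie-corrected normal approximation (with continuity correction) for the p-value.
Step 5: p-value = 0.092930; compare to alpha = 0.1. reject H0.

U_X = 10.5, p = 0.092930, reject H0 at alpha = 0.1.


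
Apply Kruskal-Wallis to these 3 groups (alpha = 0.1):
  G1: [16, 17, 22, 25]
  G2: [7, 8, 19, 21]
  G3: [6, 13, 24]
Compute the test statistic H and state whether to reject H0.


Step 1: Combine all N = 11 observations and assign midranks.
sorted (value, group, rank): (6,G3,1), (7,G2,2), (8,G2,3), (13,G3,4), (16,G1,5), (17,G1,6), (19,G2,7), (21,G2,8), (22,G1,9), (24,G3,10), (25,G1,11)
Step 2: Sum ranks within each group.
R_1 = 31 (n_1 = 4)
R_2 = 20 (n_2 = 4)
R_3 = 15 (n_3 = 3)
Step 3: H = 12/(N(N+1)) * sum(R_i^2/n_i) - 3(N+1)
     = 12/(11*12) * (31^2/4 + 20^2/4 + 15^2/3) - 3*12
     = 0.090909 * 415.25 - 36
     = 1.750000.
Step 4: No ties, so H is used without correction.
Step 5: Under H0, H ~ chi^2(2); p-value = 0.416862.
Step 6: alpha = 0.1. fail to reject H0.

H = 1.7500, df = 2, p = 0.416862, fail to reject H0.


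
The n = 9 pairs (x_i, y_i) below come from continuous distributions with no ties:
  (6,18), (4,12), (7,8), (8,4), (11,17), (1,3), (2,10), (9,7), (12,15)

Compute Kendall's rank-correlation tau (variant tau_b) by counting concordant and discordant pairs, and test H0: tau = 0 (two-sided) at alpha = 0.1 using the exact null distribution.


Step 1: Enumerate the 36 unordered pairs (i,j) with i<j and classify each by sign(x_j-x_i) * sign(y_j-y_i).
  (1,2):dx=-2,dy=-6->C; (1,3):dx=+1,dy=-10->D; (1,4):dx=+2,dy=-14->D; (1,5):dx=+5,dy=-1->D
  (1,6):dx=-5,dy=-15->C; (1,7):dx=-4,dy=-8->C; (1,8):dx=+3,dy=-11->D; (1,9):dx=+6,dy=-3->D
  (2,3):dx=+3,dy=-4->D; (2,4):dx=+4,dy=-8->D; (2,5):dx=+7,dy=+5->C; (2,6):dx=-3,dy=-9->C
  (2,7):dx=-2,dy=-2->C; (2,8):dx=+5,dy=-5->D; (2,9):dx=+8,dy=+3->C; (3,4):dx=+1,dy=-4->D
  (3,5):dx=+4,dy=+9->C; (3,6):dx=-6,dy=-5->C; (3,7):dx=-5,dy=+2->D; (3,8):dx=+2,dy=-1->D
  (3,9):dx=+5,dy=+7->C; (4,5):dx=+3,dy=+13->C; (4,6):dx=-7,dy=-1->C; (4,7):dx=-6,dy=+6->D
  (4,8):dx=+1,dy=+3->C; (4,9):dx=+4,dy=+11->C; (5,6):dx=-10,dy=-14->C; (5,7):dx=-9,dy=-7->C
  (5,8):dx=-2,dy=-10->C; (5,9):dx=+1,dy=-2->D; (6,7):dx=+1,dy=+7->C; (6,8):dx=+8,dy=+4->C
  (6,9):dx=+11,dy=+12->C; (7,8):dx=+7,dy=-3->D; (7,9):dx=+10,dy=+5->C; (8,9):dx=+3,dy=+8->C
Step 2: C = 22, D = 14, total pairs = 36.
Step 3: tau = (C - D)/(n(n-1)/2) = (22 - 14)/36 = 0.222222.
Step 4: Exact two-sided p-value (enumerate n! = 362880 permutations of y under H0): p = 0.476709.
Step 5: alpha = 0.1. fail to reject H0.

tau_b = 0.2222 (C=22, D=14), p = 0.476709, fail to reject H0.


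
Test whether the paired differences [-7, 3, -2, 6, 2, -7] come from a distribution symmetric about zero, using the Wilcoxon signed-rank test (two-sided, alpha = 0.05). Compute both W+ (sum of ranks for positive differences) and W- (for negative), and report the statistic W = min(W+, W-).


Step 1: Drop any zero differences (none here) and take |d_i|.
|d| = [7, 3, 2, 6, 2, 7]
Step 2: Midrank |d_i| (ties get averaged ranks).
ranks: |7|->5.5, |3|->3, |2|->1.5, |6|->4, |2|->1.5, |7|->5.5
Step 3: Attach original signs; sum ranks with positive sign and with negative sign.
W+ = 3 + 4 + 1.5 = 8.5
W- = 5.5 + 1.5 + 5.5 = 12.5
(Check: W+ + W- = 21 should equal n(n+1)/2 = 21.)
Step 4: Test statistic W = min(W+, W-) = 8.5.
Step 5: Ties in |d|, so use the tie-corrected normal approximation.
        E[W] = n(n+1)/4 = 6*7/4 = 10.5.
        Tie groups: |d|=2 (t=2), |d|=7 (t=2); sum(t^3 - t) = 12.
        Var[W] = n(n+1)(2n+1)/24 - sum(t^3-t)/48 = 546/24 - 12/48 = 22.5.
        z = (W - E[W]) / sqrt(Var[W]) = (8.5 - 10.5) / 4.7434 = -0.4216.
        Two-sided p = 2*Phi(z) = 0.673290.
Step 6: alpha = 0.05. fail to reject H0.

W+ = 8.5, W- = 12.5, W = min = 8.5, p = 0.673290, fail to reject H0.


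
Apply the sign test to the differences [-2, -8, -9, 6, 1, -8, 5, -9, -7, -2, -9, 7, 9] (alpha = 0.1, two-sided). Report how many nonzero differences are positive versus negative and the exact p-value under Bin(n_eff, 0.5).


Step 1: Discard zero differences. Original n = 13; n_eff = number of nonzero differences = 13.
Nonzero differences (with sign): -2, -8, -9, +6, +1, -8, +5, -9, -7, -2, -9, +7, +9
Step 2: Count signs: positive = 5, negative = 8.
Step 3: Under H0: P(positive) = 0.5, so the number of positives S ~ Bin(13, 0.5).
Step 4: Two-sided exact p-value = sum of Bin(13,0.5) probabilities at or below the observed probability = 0.581055.
Step 5: alpha = 0.1. fail to reject H0.

n_eff = 13, pos = 5, neg = 8, p = 0.581055, fail to reject H0.


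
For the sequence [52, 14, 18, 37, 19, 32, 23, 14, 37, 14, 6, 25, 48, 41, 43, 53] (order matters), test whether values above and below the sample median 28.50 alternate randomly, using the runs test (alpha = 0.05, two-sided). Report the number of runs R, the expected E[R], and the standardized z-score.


Step 1: Compute median = 28.50; label A = above, B = below.
Labels in order: ABBABABBABBBAAAA  (n_A = 8, n_B = 8)
Step 2: Count runs R = 9.
Step 3: Under H0 (random ordering), E[R] = 2*n_A*n_B/(n_A+n_B) + 1 = 2*8*8/16 + 1 = 9.0000.
        Var[R] = 2*n_A*n_B*(2*n_A*n_B - n_A - n_B) / ((n_A+n_B)^2 * (n_A+n_B-1)) = 14336/3840 = 3.7333.
        SD[R] = 1.9322.
Step 4: R = E[R], so z = 0 with no continuity correction.
Step 5: Two-sided p-value via normal approximation = 2*(1 - Phi(|z|)) = 1.000000.
Step 6: alpha = 0.05. fail to reject H0.

R = 9, z = 0.0000, p = 1.000000, fail to reject H0.


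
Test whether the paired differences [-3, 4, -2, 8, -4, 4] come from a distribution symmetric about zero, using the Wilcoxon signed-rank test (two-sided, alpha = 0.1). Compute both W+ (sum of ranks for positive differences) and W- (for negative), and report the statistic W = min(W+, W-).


Step 1: Drop any zero differences (none here) and take |d_i|.
|d| = [3, 4, 2, 8, 4, 4]
Step 2: Midrank |d_i| (ties get averaged ranks).
ranks: |3|->2, |4|->4, |2|->1, |8|->6, |4|->4, |4|->4
Step 3: Attach original signs; sum ranks with positive sign and with negative sign.
W+ = 4 + 6 + 4 = 14
W- = 2 + 1 + 4 = 7
(Check: W+ + W- = 21 should equal n(n+1)/2 = 21.)
Step 4: Test statistic W = min(W+, W-) = 7.
Step 5: Ties in |d|, so use the tie-corrected normal approximation.
        E[W] = n(n+1)/4 = 6*7/4 = 10.5.
        Tie groups: |d|=4 (t=3); sum(t^3 - t) = 24.
        Var[W] = n(n+1)(2n+1)/24 - sum(t^3-t)/48 = 546/24 - 24/48 = 22.25.
        z = (W - E[W]) / sqrt(Var[W]) = (7 - 10.5) / 4.7170 = -0.7420.
        Two-sided p = 2*Phi(z) = 0.458088.
Step 6: alpha = 0.1. fail to reject H0.

W+ = 14, W- = 7, W = min = 7, p = 0.458088, fail to reject H0.


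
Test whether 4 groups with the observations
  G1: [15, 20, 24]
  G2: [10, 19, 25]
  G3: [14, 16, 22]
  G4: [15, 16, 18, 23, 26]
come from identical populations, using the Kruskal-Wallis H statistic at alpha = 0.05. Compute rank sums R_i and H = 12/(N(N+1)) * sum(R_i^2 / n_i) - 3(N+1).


Step 1: Combine all N = 14 observations and assign midranks.
sorted (value, group, rank): (10,G2,1), (14,G3,2), (15,G1,3.5), (15,G4,3.5), (16,G3,5.5), (16,G4,5.5), (18,G4,7), (19,G2,8), (20,G1,9), (22,G3,10), (23,G4,11), (24,G1,12), (25,G2,13), (26,G4,14)
Step 2: Sum ranks within each group.
R_1 = 24.5 (n_1 = 3)
R_2 = 22 (n_2 = 3)
R_3 = 17.5 (n_3 = 3)
R_4 = 41 (n_4 = 5)
Step 3: H = 12/(N(N+1)) * sum(R_i^2/n_i) - 3(N+1)
     = 12/(14*15) * (24.5^2/3 + 22^2/3 + 17.5^2/3 + 41^2/5) - 3*15
     = 0.057143 * 799.7 - 45
     = 0.697143.
Step 4: Ties present; correction factor C = 1 - 12/(14^3 - 14) = 0.995604. Corrected H = 0.697143 / 0.995604 = 0.700221.
Step 5: Under H0, H ~ chi^2(3); p-value = 0.873152.
Step 6: alpha = 0.05. fail to reject H0.

H = 0.7002, df = 3, p = 0.873152, fail to reject H0.


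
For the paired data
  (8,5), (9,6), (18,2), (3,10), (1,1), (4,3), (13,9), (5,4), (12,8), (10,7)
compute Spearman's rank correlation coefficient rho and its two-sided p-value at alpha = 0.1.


Step 1: Rank x and y separately (midranks; no ties here).
rank(x): 8->5, 9->6, 18->10, 3->2, 1->1, 4->3, 13->9, 5->4, 12->8, 10->7
rank(y): 5->5, 6->6, 2->2, 10->10, 1->1, 3->3, 9->9, 4->4, 8->8, 7->7
Step 2: d_i = R_x(i) - R_y(i); compute d_i^2.
  (5-5)^2=0, (6-6)^2=0, (10-2)^2=64, (2-10)^2=64, (1-1)^2=0, (3-3)^2=0, (9-9)^2=0, (4-4)^2=0, (8-8)^2=0, (7-7)^2=0
sum(d^2) = 128.
Step 3: rho = 1 - 6*128 / (10*(10^2 - 1)) = 1 - 768/990 = 0.224242.
Step 4: Under H0, t = rho * sqrt((n-2)/(1-rho^2)) = 0.6508 ~ t(8).
Step 5: Two-sided p-value from the t-distribution with 8 df = 0.533401.
Step 6: alpha = 0.1. fail to reject H0.

rho = 0.2242, p = 0.533401, fail to reject H0 at alpha = 0.1.


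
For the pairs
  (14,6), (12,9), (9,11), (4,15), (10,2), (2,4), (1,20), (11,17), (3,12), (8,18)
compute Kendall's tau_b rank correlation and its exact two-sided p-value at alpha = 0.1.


Step 1: Enumerate the 45 unordered pairs (i,j) with i<j and classify each by sign(x_j-x_i) * sign(y_j-y_i).
  (1,2):dx=-2,dy=+3->D; (1,3):dx=-5,dy=+5->D; (1,4):dx=-10,dy=+9->D; (1,5):dx=-4,dy=-4->C
  (1,6):dx=-12,dy=-2->C; (1,7):dx=-13,dy=+14->D; (1,8):dx=-3,dy=+11->D; (1,9):dx=-11,dy=+6->D
  (1,10):dx=-6,dy=+12->D; (2,3):dx=-3,dy=+2->D; (2,4):dx=-8,dy=+6->D; (2,5):dx=-2,dy=-7->C
  (2,6):dx=-10,dy=-5->C; (2,7):dx=-11,dy=+11->D; (2,8):dx=-1,dy=+8->D; (2,9):dx=-9,dy=+3->D
  (2,10):dx=-4,dy=+9->D; (3,4):dx=-5,dy=+4->D; (3,5):dx=+1,dy=-9->D; (3,6):dx=-7,dy=-7->C
  (3,7):dx=-8,dy=+9->D; (3,8):dx=+2,dy=+6->C; (3,9):dx=-6,dy=+1->D; (3,10):dx=-1,dy=+7->D
  (4,5):dx=+6,dy=-13->D; (4,6):dx=-2,dy=-11->C; (4,7):dx=-3,dy=+5->D; (4,8):dx=+7,dy=+2->C
  (4,9):dx=-1,dy=-3->C; (4,10):dx=+4,dy=+3->C; (5,6):dx=-8,dy=+2->D; (5,7):dx=-9,dy=+18->D
  (5,8):dx=+1,dy=+15->C; (5,9):dx=-7,dy=+10->D; (5,10):dx=-2,dy=+16->D; (6,7):dx=-1,dy=+16->D
  (6,8):dx=+9,dy=+13->C; (6,9):dx=+1,dy=+8->C; (6,10):dx=+6,dy=+14->C; (7,8):dx=+10,dy=-3->D
  (7,9):dx=+2,dy=-8->D; (7,10):dx=+7,dy=-2->D; (8,9):dx=-8,dy=-5->C; (8,10):dx=-3,dy=+1->D
  (9,10):dx=+5,dy=+6->C
Step 2: C = 16, D = 29, total pairs = 45.
Step 3: tau = (C - D)/(n(n-1)/2) = (16 - 29)/45 = -0.288889.
Step 4: Exact two-sided p-value (enumerate n! = 3628800 permutations of y under H0): p = 0.291248.
Step 5: alpha = 0.1. fail to reject H0.

tau_b = -0.2889 (C=16, D=29), p = 0.291248, fail to reject H0.


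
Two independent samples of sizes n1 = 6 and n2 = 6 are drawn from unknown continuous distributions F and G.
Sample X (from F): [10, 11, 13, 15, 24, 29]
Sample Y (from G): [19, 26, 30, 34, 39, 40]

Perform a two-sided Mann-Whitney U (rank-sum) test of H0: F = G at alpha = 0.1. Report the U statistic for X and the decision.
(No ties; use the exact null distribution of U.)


Step 1: Combine and sort all 12 observations; assign midranks.
sorted (value, group): (10,X), (11,X), (13,X), (15,X), (19,Y), (24,X), (26,Y), (29,X), (30,Y), (34,Y), (39,Y), (40,Y)
ranks: 10->1, 11->2, 13->3, 15->4, 19->5, 24->6, 26->7, 29->8, 30->9, 34->10, 39->11, 40->12
Step 2: Rank sum for X: R1 = 1 + 2 + 3 + 4 + 6 + 8 = 24.
Step 3: U_X = R1 - n1(n1+1)/2 = 24 - 6*7/2 = 24 - 21 = 3.
       U_Y = n1*n2 - U_X = 36 - 3 = 33.
Step 4: No ties, so the exact null distribution of U (based on enumerating the C(12,6) = 924 equally likely rank assignments) gives the two-sided p-value.
Step 5: p-value = 0.015152; compare to alpha = 0.1. reject H0.

U_X = 3, p = 0.015152, reject H0 at alpha = 0.1.


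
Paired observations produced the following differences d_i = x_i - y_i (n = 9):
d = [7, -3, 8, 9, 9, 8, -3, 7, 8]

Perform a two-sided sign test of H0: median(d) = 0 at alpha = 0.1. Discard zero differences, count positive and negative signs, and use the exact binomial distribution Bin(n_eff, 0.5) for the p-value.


Step 1: Discard zero differences. Original n = 9; n_eff = number of nonzero differences = 9.
Nonzero differences (with sign): +7, -3, +8, +9, +9, +8, -3, +7, +8
Step 2: Count signs: positive = 7, negative = 2.
Step 3: Under H0: P(positive) = 0.5, so the number of positives S ~ Bin(9, 0.5).
Step 4: Two-sided exact p-value = sum of Bin(9,0.5) probabilities at or below the observed probability = 0.179688.
Step 5: alpha = 0.1. fail to reject H0.

n_eff = 9, pos = 7, neg = 2, p = 0.179688, fail to reject H0.


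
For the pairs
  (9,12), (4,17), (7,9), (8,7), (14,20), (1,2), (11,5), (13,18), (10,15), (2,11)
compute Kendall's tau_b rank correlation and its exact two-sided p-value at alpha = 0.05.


Step 1: Enumerate the 45 unordered pairs (i,j) with i<j and classify each by sign(x_j-x_i) * sign(y_j-y_i).
  (1,2):dx=-5,dy=+5->D; (1,3):dx=-2,dy=-3->C; (1,4):dx=-1,dy=-5->C; (1,5):dx=+5,dy=+8->C
  (1,6):dx=-8,dy=-10->C; (1,7):dx=+2,dy=-7->D; (1,8):dx=+4,dy=+6->C; (1,9):dx=+1,dy=+3->C
  (1,10):dx=-7,dy=-1->C; (2,3):dx=+3,dy=-8->D; (2,4):dx=+4,dy=-10->D; (2,5):dx=+10,dy=+3->C
  (2,6):dx=-3,dy=-15->C; (2,7):dx=+7,dy=-12->D; (2,8):dx=+9,dy=+1->C; (2,9):dx=+6,dy=-2->D
  (2,10):dx=-2,dy=-6->C; (3,4):dx=+1,dy=-2->D; (3,5):dx=+7,dy=+11->C; (3,6):dx=-6,dy=-7->C
  (3,7):dx=+4,dy=-4->D; (3,8):dx=+6,dy=+9->C; (3,9):dx=+3,dy=+6->C; (3,10):dx=-5,dy=+2->D
  (4,5):dx=+6,dy=+13->C; (4,6):dx=-7,dy=-5->C; (4,7):dx=+3,dy=-2->D; (4,8):dx=+5,dy=+11->C
  (4,9):dx=+2,dy=+8->C; (4,10):dx=-6,dy=+4->D; (5,6):dx=-13,dy=-18->C; (5,7):dx=-3,dy=-15->C
  (5,8):dx=-1,dy=-2->C; (5,9):dx=-4,dy=-5->C; (5,10):dx=-12,dy=-9->C; (6,7):dx=+10,dy=+3->C
  (6,8):dx=+12,dy=+16->C; (6,9):dx=+9,dy=+13->C; (6,10):dx=+1,dy=+9->C; (7,8):dx=+2,dy=+13->C
  (7,9):dx=-1,dy=+10->D; (7,10):dx=-9,dy=+6->D; (8,9):dx=-3,dy=-3->C; (8,10):dx=-11,dy=-7->C
  (9,10):dx=-8,dy=-4->C
Step 2: C = 32, D = 13, total pairs = 45.
Step 3: tau = (C - D)/(n(n-1)/2) = (32 - 13)/45 = 0.422222.
Step 4: Exact two-sided p-value (enumerate n! = 3628800 permutations of y under H0): p = 0.108313.
Step 5: alpha = 0.05. fail to reject H0.

tau_b = 0.4222 (C=32, D=13), p = 0.108313, fail to reject H0.


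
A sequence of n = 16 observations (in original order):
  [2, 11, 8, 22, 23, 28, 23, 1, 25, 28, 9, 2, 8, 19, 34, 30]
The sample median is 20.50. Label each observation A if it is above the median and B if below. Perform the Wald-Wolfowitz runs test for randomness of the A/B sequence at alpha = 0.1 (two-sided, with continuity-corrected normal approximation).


Step 1: Compute median = 20.50; label A = above, B = below.
Labels in order: BBBAAAABAABBBBAA  (n_A = 8, n_B = 8)
Step 2: Count runs R = 6.
Step 3: Under H0 (random ordering), E[R] = 2*n_A*n_B/(n_A+n_B) + 1 = 2*8*8/16 + 1 = 9.0000.
        Var[R] = 2*n_A*n_B*(2*n_A*n_B - n_A - n_B) / ((n_A+n_B)^2 * (n_A+n_B-1)) = 14336/3840 = 3.7333.
        SD[R] = 1.9322.
Step 4: Continuity-corrected z = (R + 0.5 - E[R]) / SD[R] = (6 + 0.5 - 9.0000) / 1.9322 = -1.2939.
Step 5: Two-sided p-value via normal approximation = 2*(1 - Phi(|z|)) = 0.195709.
Step 6: alpha = 0.1. fail to reject H0.

R = 6, z = -1.2939, p = 0.195709, fail to reject H0.


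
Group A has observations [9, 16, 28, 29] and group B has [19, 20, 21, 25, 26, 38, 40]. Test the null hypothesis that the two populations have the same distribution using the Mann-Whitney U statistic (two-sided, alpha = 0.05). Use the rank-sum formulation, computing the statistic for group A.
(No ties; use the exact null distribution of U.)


Step 1: Combine and sort all 11 observations; assign midranks.
sorted (value, group): (9,X), (16,X), (19,Y), (20,Y), (21,Y), (25,Y), (26,Y), (28,X), (29,X), (38,Y), (40,Y)
ranks: 9->1, 16->2, 19->3, 20->4, 21->5, 25->6, 26->7, 28->8, 29->9, 38->10, 40->11
Step 2: Rank sum for X: R1 = 1 + 2 + 8 + 9 = 20.
Step 3: U_X = R1 - n1(n1+1)/2 = 20 - 4*5/2 = 20 - 10 = 10.
       U_Y = n1*n2 - U_X = 28 - 10 = 18.
Step 4: No ties, so the exact null distribution of U (based on enumerating the C(11,4) = 330 equally likely rank assignments) gives the two-sided p-value.
Step 5: p-value = 0.527273; compare to alpha = 0.05. fail to reject H0.

U_X = 10, p = 0.527273, fail to reject H0 at alpha = 0.05.


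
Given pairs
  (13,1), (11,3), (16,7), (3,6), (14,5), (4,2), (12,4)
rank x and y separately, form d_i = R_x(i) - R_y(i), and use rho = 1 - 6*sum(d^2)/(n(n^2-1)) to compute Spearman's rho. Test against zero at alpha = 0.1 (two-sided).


Step 1: Rank x and y separately (midranks; no ties here).
rank(x): 13->5, 11->3, 16->7, 3->1, 14->6, 4->2, 12->4
rank(y): 1->1, 3->3, 7->7, 6->6, 5->5, 2->2, 4->4
Step 2: d_i = R_x(i) - R_y(i); compute d_i^2.
  (5-1)^2=16, (3-3)^2=0, (7-7)^2=0, (1-6)^2=25, (6-5)^2=1, (2-2)^2=0, (4-4)^2=0
sum(d^2) = 42.
Step 3: rho = 1 - 6*42 / (7*(7^2 - 1)) = 1 - 252/336 = 0.250000.
Step 4: Under H0, t = rho * sqrt((n-2)/(1-rho^2)) = 0.5774 ~ t(5).
Step 5: Two-sided p-value from the t-distribution with 5 df = 0.588724.
Step 6: alpha = 0.1. fail to reject H0.

rho = 0.2500, p = 0.588724, fail to reject H0 at alpha = 0.1.


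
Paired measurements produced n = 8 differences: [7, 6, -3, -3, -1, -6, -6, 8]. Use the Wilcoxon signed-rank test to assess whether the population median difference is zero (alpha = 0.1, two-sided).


Step 1: Drop any zero differences (none here) and take |d_i|.
|d| = [7, 6, 3, 3, 1, 6, 6, 8]
Step 2: Midrank |d_i| (ties get averaged ranks).
ranks: |7|->7, |6|->5, |3|->2.5, |3|->2.5, |1|->1, |6|->5, |6|->5, |8|->8
Step 3: Attach original signs; sum ranks with positive sign and with negative sign.
W+ = 7 + 5 + 8 = 20
W- = 2.5 + 2.5 + 1 + 5 + 5 = 16
(Check: W+ + W- = 36 should equal n(n+1)/2 = 36.)
Step 4: Test statistic W = min(W+, W-) = 16.
Step 5: Ties in |d|, so use the tie-corrected normal approximation.
        E[W] = n(n+1)/4 = 8*9/4 = 18.
        Tie groups: |d|=3 (t=2), |d|=6 (t=3); sum(t^3 - t) = 30.
        Var[W] = n(n+1)(2n+1)/24 - sum(t^3-t)/48 = 1224/24 - 30/48 = 50.375.
        z = (W - E[W]) / sqrt(Var[W]) = (16 - 18) / 7.0975 = -0.2818.
        Two-sided p = 2*Phi(z) = 0.778106.
Step 6: alpha = 0.1. fail to reject H0.

W+ = 20, W- = 16, W = min = 16, p = 0.778106, fail to reject H0.


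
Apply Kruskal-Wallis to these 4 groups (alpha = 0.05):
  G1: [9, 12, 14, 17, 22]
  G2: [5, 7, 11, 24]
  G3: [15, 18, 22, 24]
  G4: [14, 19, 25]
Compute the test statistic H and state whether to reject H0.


Step 1: Combine all N = 16 observations and assign midranks.
sorted (value, group, rank): (5,G2,1), (7,G2,2), (9,G1,3), (11,G2,4), (12,G1,5), (14,G1,6.5), (14,G4,6.5), (15,G3,8), (17,G1,9), (18,G3,10), (19,G4,11), (22,G1,12.5), (22,G3,12.5), (24,G2,14.5), (24,G3,14.5), (25,G4,16)
Step 2: Sum ranks within each group.
R_1 = 36 (n_1 = 5)
R_2 = 21.5 (n_2 = 4)
R_3 = 45 (n_3 = 4)
R_4 = 33.5 (n_4 = 3)
Step 3: H = 12/(N(N+1)) * sum(R_i^2/n_i) - 3(N+1)
     = 12/(16*17) * (36^2/5 + 21.5^2/4 + 45^2/4 + 33.5^2/3) - 3*17
     = 0.044118 * 1255.1 - 51
     = 4.371875.
Step 4: Ties present; correction factor C = 1 - 18/(16^3 - 16) = 0.995588. Corrected H = 4.371875 / 0.995588 = 4.391248.
Step 5: Under H0, H ~ chi^2(3); p-value = 0.222198.
Step 6: alpha = 0.05. fail to reject H0.

H = 4.3912, df = 3, p = 0.222198, fail to reject H0.


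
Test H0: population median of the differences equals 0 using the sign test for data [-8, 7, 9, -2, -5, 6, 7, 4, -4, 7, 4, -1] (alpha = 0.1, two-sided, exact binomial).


Step 1: Discard zero differences. Original n = 12; n_eff = number of nonzero differences = 12.
Nonzero differences (with sign): -8, +7, +9, -2, -5, +6, +7, +4, -4, +7, +4, -1
Step 2: Count signs: positive = 7, negative = 5.
Step 3: Under H0: P(positive) = 0.5, so the number of positives S ~ Bin(12, 0.5).
Step 4: Two-sided exact p-value = sum of Bin(12,0.5) probabilities at or below the observed probability = 0.774414.
Step 5: alpha = 0.1. fail to reject H0.

n_eff = 12, pos = 7, neg = 5, p = 0.774414, fail to reject H0.


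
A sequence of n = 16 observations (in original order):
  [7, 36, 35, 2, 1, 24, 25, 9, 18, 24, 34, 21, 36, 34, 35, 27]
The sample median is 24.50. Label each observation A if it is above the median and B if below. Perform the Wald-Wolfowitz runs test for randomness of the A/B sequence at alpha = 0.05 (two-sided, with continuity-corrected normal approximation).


Step 1: Compute median = 24.50; label A = above, B = below.
Labels in order: BAABBBABBBABAAAA  (n_A = 8, n_B = 8)
Step 2: Count runs R = 8.
Step 3: Under H0 (random ordering), E[R] = 2*n_A*n_B/(n_A+n_B) + 1 = 2*8*8/16 + 1 = 9.0000.
        Var[R] = 2*n_A*n_B*(2*n_A*n_B - n_A - n_B) / ((n_A+n_B)^2 * (n_A+n_B-1)) = 14336/3840 = 3.7333.
        SD[R] = 1.9322.
Step 4: Continuity-corrected z = (R + 0.5 - E[R]) / SD[R] = (8 + 0.5 - 9.0000) / 1.9322 = -0.2588.
Step 5: Two-sided p-value via normal approximation = 2*(1 - Phi(|z|)) = 0.795809.
Step 6: alpha = 0.05. fail to reject H0.

R = 8, z = -0.2588, p = 0.795809, fail to reject H0.


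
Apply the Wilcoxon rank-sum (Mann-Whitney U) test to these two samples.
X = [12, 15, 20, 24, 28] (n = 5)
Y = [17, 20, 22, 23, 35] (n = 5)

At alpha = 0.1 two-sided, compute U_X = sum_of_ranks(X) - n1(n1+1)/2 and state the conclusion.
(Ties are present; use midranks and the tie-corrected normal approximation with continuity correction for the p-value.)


Step 1: Combine and sort all 10 observations; assign midranks.
sorted (value, group): (12,X), (15,X), (17,Y), (20,X), (20,Y), (22,Y), (23,Y), (24,X), (28,X), (35,Y)
ranks: 12->1, 15->2, 17->3, 20->4.5, 20->4.5, 22->6, 23->7, 24->8, 28->9, 35->10
Step 2: Rank sum for X: R1 = 1 + 2 + 4.5 + 8 + 9 = 24.5.
Step 3: U_X = R1 - n1(n1+1)/2 = 24.5 - 5*6/2 = 24.5 - 15 = 9.5.
       U_Y = n1*n2 - U_X = 25 - 9.5 = 15.5.
Step 4: Ties are present, so use the tie-corrected normal approximation (with continuity correction) for the p-value.
Step 5: p-value = 0.600402; compare to alpha = 0.1. fail to reject H0.

U_X = 9.5, p = 0.600402, fail to reject H0 at alpha = 0.1.


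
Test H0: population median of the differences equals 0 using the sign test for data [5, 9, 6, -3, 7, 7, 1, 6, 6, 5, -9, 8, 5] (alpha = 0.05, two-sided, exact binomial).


Step 1: Discard zero differences. Original n = 13; n_eff = number of nonzero differences = 13.
Nonzero differences (with sign): +5, +9, +6, -3, +7, +7, +1, +6, +6, +5, -9, +8, +5
Step 2: Count signs: positive = 11, negative = 2.
Step 3: Under H0: P(positive) = 0.5, so the number of positives S ~ Bin(13, 0.5).
Step 4: Two-sided exact p-value = sum of Bin(13,0.5) probabilities at or below the observed probability = 0.022461.
Step 5: alpha = 0.05. reject H0.

n_eff = 13, pos = 11, neg = 2, p = 0.022461, reject H0.


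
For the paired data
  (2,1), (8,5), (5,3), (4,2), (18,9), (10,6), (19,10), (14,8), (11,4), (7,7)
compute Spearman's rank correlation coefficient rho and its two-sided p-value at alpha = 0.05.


Step 1: Rank x and y separately (midranks; no ties here).
rank(x): 2->1, 8->5, 5->3, 4->2, 18->9, 10->6, 19->10, 14->8, 11->7, 7->4
rank(y): 1->1, 5->5, 3->3, 2->2, 9->9, 6->6, 10->10, 8->8, 4->4, 7->7
Step 2: d_i = R_x(i) - R_y(i); compute d_i^2.
  (1-1)^2=0, (5-5)^2=0, (3-3)^2=0, (2-2)^2=0, (9-9)^2=0, (6-6)^2=0, (10-10)^2=0, (8-8)^2=0, (7-4)^2=9, (4-7)^2=9
sum(d^2) = 18.
Step 3: rho = 1 - 6*18 / (10*(10^2 - 1)) = 1 - 108/990 = 0.890909.
Step 4: Under H0, t = rho * sqrt((n-2)/(1-rho^2)) = 5.5482 ~ t(8).
Step 5: Two-sided p-value from the t-distribution with 8 df = 0.000542.
Step 6: alpha = 0.05. reject H0.

rho = 0.8909, p = 0.000542, reject H0 at alpha = 0.05.


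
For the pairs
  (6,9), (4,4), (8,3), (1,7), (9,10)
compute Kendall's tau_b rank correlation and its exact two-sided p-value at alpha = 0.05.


Step 1: Enumerate the 10 unordered pairs (i,j) with i<j and classify each by sign(x_j-x_i) * sign(y_j-y_i).
  (1,2):dx=-2,dy=-5->C; (1,3):dx=+2,dy=-6->D; (1,4):dx=-5,dy=-2->C; (1,5):dx=+3,dy=+1->C
  (2,3):dx=+4,dy=-1->D; (2,4):dx=-3,dy=+3->D; (2,5):dx=+5,dy=+6->C; (3,4):dx=-7,dy=+4->D
  (3,5):dx=+1,dy=+7->C; (4,5):dx=+8,dy=+3->C
Step 2: C = 6, D = 4, total pairs = 10.
Step 3: tau = (C - D)/(n(n-1)/2) = (6 - 4)/10 = 0.200000.
Step 4: Exact two-sided p-value (enumerate n! = 120 permutations of y under H0): p = 0.816667.
Step 5: alpha = 0.05. fail to reject H0.

tau_b = 0.2000 (C=6, D=4), p = 0.816667, fail to reject H0.


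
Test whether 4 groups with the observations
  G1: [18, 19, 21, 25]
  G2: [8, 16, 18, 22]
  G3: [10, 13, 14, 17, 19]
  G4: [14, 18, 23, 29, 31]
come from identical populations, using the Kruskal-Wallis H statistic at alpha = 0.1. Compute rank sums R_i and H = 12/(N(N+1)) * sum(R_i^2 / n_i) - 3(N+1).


Step 1: Combine all N = 18 observations and assign midranks.
sorted (value, group, rank): (8,G2,1), (10,G3,2), (13,G3,3), (14,G3,4.5), (14,G4,4.5), (16,G2,6), (17,G3,7), (18,G1,9), (18,G2,9), (18,G4,9), (19,G1,11.5), (19,G3,11.5), (21,G1,13), (22,G2,14), (23,G4,15), (25,G1,16), (29,G4,17), (31,G4,18)
Step 2: Sum ranks within each group.
R_1 = 49.5 (n_1 = 4)
R_2 = 30 (n_2 = 4)
R_3 = 28 (n_3 = 5)
R_4 = 63.5 (n_4 = 5)
Step 3: H = 12/(N(N+1)) * sum(R_i^2/n_i) - 3(N+1)
     = 12/(18*19) * (49.5^2/4 + 30^2/4 + 28^2/5 + 63.5^2/5) - 3*19
     = 0.035088 * 1800.81 - 57
     = 6.186404.
Step 4: Ties present; correction factor C = 1 - 36/(18^3 - 18) = 0.993808. Corrected H = 6.186404 / 0.993808 = 6.224948.
Step 5: Under H0, H ~ chi^2(3); p-value = 0.101164.
Step 6: alpha = 0.1. fail to reject H0.

H = 6.2249, df = 3, p = 0.101164, fail to reject H0.


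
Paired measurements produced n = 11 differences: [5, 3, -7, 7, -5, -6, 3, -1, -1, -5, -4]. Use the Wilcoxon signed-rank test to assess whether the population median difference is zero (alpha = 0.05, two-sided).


Step 1: Drop any zero differences (none here) and take |d_i|.
|d| = [5, 3, 7, 7, 5, 6, 3, 1, 1, 5, 4]
Step 2: Midrank |d_i| (ties get averaged ranks).
ranks: |5|->7, |3|->3.5, |7|->10.5, |7|->10.5, |5|->7, |6|->9, |3|->3.5, |1|->1.5, |1|->1.5, |5|->7, |4|->5
Step 3: Attach original signs; sum ranks with positive sign and with negative sign.
W+ = 7 + 3.5 + 10.5 + 3.5 = 24.5
W- = 10.5 + 7 + 9 + 1.5 + 1.5 + 7 + 5 = 41.5
(Check: W+ + W- = 66 should equal n(n+1)/2 = 66.)
Step 4: Test statistic W = min(W+, W-) = 24.5.
Step 5: Ties in |d|, so use the tie-corrected normal approximation.
        E[W] = n(n+1)/4 = 11*12/4 = 33.
        Tie groups: |d|=1 (t=2), |d|=3 (t=2), |d|=5 (t=3), |d|=7 (t=2); sum(t^3 - t) = 42.
        Var[W] = n(n+1)(2n+1)/24 - sum(t^3-t)/48 = 3036/24 - 42/48 = 125.625.
        z = (W - E[W]) / sqrt(Var[W]) = (24.5 - 33) / 11.2083 = -0.7584.
        Two-sided p = 2*Phi(z) = 0.448230.
Step 6: alpha = 0.05. fail to reject H0.

W+ = 24.5, W- = 41.5, W = min = 24.5, p = 0.448230, fail to reject H0.


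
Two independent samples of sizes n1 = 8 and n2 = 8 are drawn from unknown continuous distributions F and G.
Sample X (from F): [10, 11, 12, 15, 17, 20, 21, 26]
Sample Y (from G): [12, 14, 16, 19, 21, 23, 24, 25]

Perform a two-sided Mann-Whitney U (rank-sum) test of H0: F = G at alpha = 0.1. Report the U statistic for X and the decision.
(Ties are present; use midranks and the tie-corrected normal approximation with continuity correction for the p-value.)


Step 1: Combine and sort all 16 observations; assign midranks.
sorted (value, group): (10,X), (11,X), (12,X), (12,Y), (14,Y), (15,X), (16,Y), (17,X), (19,Y), (20,X), (21,X), (21,Y), (23,Y), (24,Y), (25,Y), (26,X)
ranks: 10->1, 11->2, 12->3.5, 12->3.5, 14->5, 15->6, 16->7, 17->8, 19->9, 20->10, 21->11.5, 21->11.5, 23->13, 24->14, 25->15, 26->16
Step 2: Rank sum for X: R1 = 1 + 2 + 3.5 + 6 + 8 + 10 + 11.5 + 16 = 58.
Step 3: U_X = R1 - n1(n1+1)/2 = 58 - 8*9/2 = 58 - 36 = 22.
       U_Y = n1*n2 - U_X = 64 - 22 = 42.
Step 4: Ties are present, so use the tie-corrected normal approximation (with continuity correction) for the p-value.
Step 5: p-value = 0.317712; compare to alpha = 0.1. fail to reject H0.

U_X = 22, p = 0.317712, fail to reject H0 at alpha = 0.1.


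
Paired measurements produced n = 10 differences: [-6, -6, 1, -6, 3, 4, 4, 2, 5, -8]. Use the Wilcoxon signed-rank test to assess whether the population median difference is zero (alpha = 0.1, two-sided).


Step 1: Drop any zero differences (none here) and take |d_i|.
|d| = [6, 6, 1, 6, 3, 4, 4, 2, 5, 8]
Step 2: Midrank |d_i| (ties get averaged ranks).
ranks: |6|->8, |6|->8, |1|->1, |6|->8, |3|->3, |4|->4.5, |4|->4.5, |2|->2, |5|->6, |8|->10
Step 3: Attach original signs; sum ranks with positive sign and with negative sign.
W+ = 1 + 3 + 4.5 + 4.5 + 2 + 6 = 21
W- = 8 + 8 + 8 + 10 = 34
(Check: W+ + W- = 55 should equal n(n+1)/2 = 55.)
Step 4: Test statistic W = min(W+, W-) = 21.
Step 5: Ties in |d|, so use the tie-corrected normal approximation.
        E[W] = n(n+1)/4 = 10*11/4 = 27.5.
        Tie groups: |d|=4 (t=2), |d|=6 (t=3); sum(t^3 - t) = 30.
        Var[W] = n(n+1)(2n+1)/24 - sum(t^3-t)/48 = 2310/24 - 30/48 = 95.625.
        z = (W - E[W]) / sqrt(Var[W]) = (21 - 27.5) / 9.7788 = -0.6647.
        Two-sided p = 2*Phi(z) = 0.506240.
Step 6: alpha = 0.1. fail to reject H0.

W+ = 21, W- = 34, W = min = 21, p = 0.506240, fail to reject H0.


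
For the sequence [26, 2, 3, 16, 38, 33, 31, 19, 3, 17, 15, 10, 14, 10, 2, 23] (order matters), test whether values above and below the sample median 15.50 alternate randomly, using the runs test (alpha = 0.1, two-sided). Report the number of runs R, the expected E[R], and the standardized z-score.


Step 1: Compute median = 15.50; label A = above, B = below.
Labels in order: ABBAAAAABABBBBBA  (n_A = 8, n_B = 8)
Step 2: Count runs R = 7.
Step 3: Under H0 (random ordering), E[R] = 2*n_A*n_B/(n_A+n_B) + 1 = 2*8*8/16 + 1 = 9.0000.
        Var[R] = 2*n_A*n_B*(2*n_A*n_B - n_A - n_B) / ((n_A+n_B)^2 * (n_A+n_B-1)) = 14336/3840 = 3.7333.
        SD[R] = 1.9322.
Step 4: Continuity-corrected z = (R + 0.5 - E[R]) / SD[R] = (7 + 0.5 - 9.0000) / 1.9322 = -0.7763.
Step 5: Two-sided p-value via normal approximation = 2*(1 - Phi(|z|)) = 0.437558.
Step 6: alpha = 0.1. fail to reject H0.

R = 7, z = -0.7763, p = 0.437558, fail to reject H0.


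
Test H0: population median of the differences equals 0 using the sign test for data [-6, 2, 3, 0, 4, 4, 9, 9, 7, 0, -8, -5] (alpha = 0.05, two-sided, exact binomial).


Step 1: Discard zero differences. Original n = 12; n_eff = number of nonzero differences = 10.
Nonzero differences (with sign): -6, +2, +3, +4, +4, +9, +9, +7, -8, -5
Step 2: Count signs: positive = 7, negative = 3.
Step 3: Under H0: P(positive) = 0.5, so the number of positives S ~ Bin(10, 0.5).
Step 4: Two-sided exact p-value = sum of Bin(10,0.5) probabilities at or below the observed probability = 0.343750.
Step 5: alpha = 0.05. fail to reject H0.

n_eff = 10, pos = 7, neg = 3, p = 0.343750, fail to reject H0.


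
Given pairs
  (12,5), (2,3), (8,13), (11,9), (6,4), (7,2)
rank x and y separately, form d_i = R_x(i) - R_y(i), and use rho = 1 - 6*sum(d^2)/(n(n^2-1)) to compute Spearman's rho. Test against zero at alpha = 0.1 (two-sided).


Step 1: Rank x and y separately (midranks; no ties here).
rank(x): 12->6, 2->1, 8->4, 11->5, 6->2, 7->3
rank(y): 5->4, 3->2, 13->6, 9->5, 4->3, 2->1
Step 2: d_i = R_x(i) - R_y(i); compute d_i^2.
  (6-4)^2=4, (1-2)^2=1, (4-6)^2=4, (5-5)^2=0, (2-3)^2=1, (3-1)^2=4
sum(d^2) = 14.
Step 3: rho = 1 - 6*14 / (6*(6^2 - 1)) = 1 - 84/210 = 0.600000.
Step 4: Under H0, t = rho * sqrt((n-2)/(1-rho^2)) = 1.5000 ~ t(4).
Step 5: Two-sided p-value from the t-distribution with 4 df = 0.208000.
Step 6: alpha = 0.1. fail to reject H0.

rho = 0.6000, p = 0.208000, fail to reject H0 at alpha = 0.1.


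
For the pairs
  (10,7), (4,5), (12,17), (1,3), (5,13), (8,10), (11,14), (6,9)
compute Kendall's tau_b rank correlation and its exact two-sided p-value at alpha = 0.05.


Step 1: Enumerate the 28 unordered pairs (i,j) with i<j and classify each by sign(x_j-x_i) * sign(y_j-y_i).
  (1,2):dx=-6,dy=-2->C; (1,3):dx=+2,dy=+10->C; (1,4):dx=-9,dy=-4->C; (1,5):dx=-5,dy=+6->D
  (1,6):dx=-2,dy=+3->D; (1,7):dx=+1,dy=+7->C; (1,8):dx=-4,dy=+2->D; (2,3):dx=+8,dy=+12->C
  (2,4):dx=-3,dy=-2->C; (2,5):dx=+1,dy=+8->C; (2,6):dx=+4,dy=+5->C; (2,7):dx=+7,dy=+9->C
  (2,8):dx=+2,dy=+4->C; (3,4):dx=-11,dy=-14->C; (3,5):dx=-7,dy=-4->C; (3,6):dx=-4,dy=-7->C
  (3,7):dx=-1,dy=-3->C; (3,8):dx=-6,dy=-8->C; (4,5):dx=+4,dy=+10->C; (4,6):dx=+7,dy=+7->C
  (4,7):dx=+10,dy=+11->C; (4,8):dx=+5,dy=+6->C; (5,6):dx=+3,dy=-3->D; (5,7):dx=+6,dy=+1->C
  (5,8):dx=+1,dy=-4->D; (6,7):dx=+3,dy=+4->C; (6,8):dx=-2,dy=-1->C; (7,8):dx=-5,dy=-5->C
Step 2: C = 23, D = 5, total pairs = 28.
Step 3: tau = (C - D)/(n(n-1)/2) = (23 - 5)/28 = 0.642857.
Step 4: Exact two-sided p-value (enumerate n! = 40320 permutations of y under H0): p = 0.031151.
Step 5: alpha = 0.05. reject H0.

tau_b = 0.6429 (C=23, D=5), p = 0.031151, reject H0.
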